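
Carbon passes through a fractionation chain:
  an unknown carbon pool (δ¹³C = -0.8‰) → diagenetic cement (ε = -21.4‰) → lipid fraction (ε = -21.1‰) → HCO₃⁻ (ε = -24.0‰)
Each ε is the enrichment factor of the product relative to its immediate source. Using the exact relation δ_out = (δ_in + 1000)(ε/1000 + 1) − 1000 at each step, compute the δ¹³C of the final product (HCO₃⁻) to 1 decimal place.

step 1: δ = (-0.80 + 1000)·(-21.4/1000 + 1) − 1000 = -22.18‰
step 2: δ = (-22.18 + 1000)·(-21.1/1000 + 1) − 1000 = -42.81‰
step 3: δ = (-42.81 + 1000)·(-24.0/1000 + 1) − 1000 = -65.79‰

-65.8‰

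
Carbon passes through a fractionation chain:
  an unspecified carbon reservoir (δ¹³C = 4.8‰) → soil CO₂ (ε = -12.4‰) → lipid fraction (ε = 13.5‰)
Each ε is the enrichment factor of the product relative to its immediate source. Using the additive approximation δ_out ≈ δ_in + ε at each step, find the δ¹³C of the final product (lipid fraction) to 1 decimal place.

5.9‰

step 1: δ ≈ 4.8 + (-12.4) = -7.6‰
step 2: δ ≈ -7.6 + (13.5) = 5.9‰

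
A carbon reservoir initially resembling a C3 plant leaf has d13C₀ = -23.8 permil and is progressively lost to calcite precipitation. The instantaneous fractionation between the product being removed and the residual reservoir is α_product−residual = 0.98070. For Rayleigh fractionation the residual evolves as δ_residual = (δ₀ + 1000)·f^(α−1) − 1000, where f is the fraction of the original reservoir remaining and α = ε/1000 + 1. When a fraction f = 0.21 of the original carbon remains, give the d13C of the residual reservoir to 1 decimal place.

Rayleigh residual: δ_res = (δ₀ + 1000)·f^(α−1) − 1000
α − 1 = -0.01930
f^(α−1) = 0.21^(-0.01930) = 1.030579
δ_res = (-23.8 + 1000) × 1.030579 − 1000 = 1006.051 − 1000 = 6.05 permil

6.1 permil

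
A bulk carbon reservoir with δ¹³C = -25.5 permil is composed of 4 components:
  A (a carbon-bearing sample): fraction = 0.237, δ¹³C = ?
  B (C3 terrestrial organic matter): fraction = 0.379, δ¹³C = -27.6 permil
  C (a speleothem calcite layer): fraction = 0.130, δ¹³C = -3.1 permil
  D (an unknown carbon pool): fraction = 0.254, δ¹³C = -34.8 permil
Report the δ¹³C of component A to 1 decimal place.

Isotope mass balance: δ_bulk = Σ fᵢ·δᵢ.
-25.5 = 0.237×δ_A + 0.379×(-27.6) + 0.130×(-3.1) + 0.254×(-34.8)
0.237·δ_A = -25.5 − (-19.703) = -5.797
δ_A = -5.797 / 0.237 = -24.46 permil

-24.5 permil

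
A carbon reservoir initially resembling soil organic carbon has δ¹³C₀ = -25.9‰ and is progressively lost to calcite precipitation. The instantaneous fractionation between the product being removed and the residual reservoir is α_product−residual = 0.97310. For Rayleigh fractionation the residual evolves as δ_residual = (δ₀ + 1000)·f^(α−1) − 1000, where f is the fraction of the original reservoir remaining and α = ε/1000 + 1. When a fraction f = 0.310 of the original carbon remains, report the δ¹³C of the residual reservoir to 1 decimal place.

Rayleigh residual: δ_res = (δ₀ + 1000)·f^(α−1) − 1000
α − 1 = -0.02690
f^(α−1) = 0.310^(-0.02690) = 1.032006
δ_res = (-25.9 + 1000) × 1.032006 − 1000 = 1005.277 − 1000 = 5.28‰

5.3‰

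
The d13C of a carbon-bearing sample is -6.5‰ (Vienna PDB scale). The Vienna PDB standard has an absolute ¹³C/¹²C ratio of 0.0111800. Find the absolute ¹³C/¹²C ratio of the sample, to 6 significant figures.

R_sample = R_standard × (d13C/1000 + 1)
R_sample = 0.0111800 × (-6.5/1000 + 1) = 0.0111800 × 0.993500
R_sample = 0.0111073

0.0111073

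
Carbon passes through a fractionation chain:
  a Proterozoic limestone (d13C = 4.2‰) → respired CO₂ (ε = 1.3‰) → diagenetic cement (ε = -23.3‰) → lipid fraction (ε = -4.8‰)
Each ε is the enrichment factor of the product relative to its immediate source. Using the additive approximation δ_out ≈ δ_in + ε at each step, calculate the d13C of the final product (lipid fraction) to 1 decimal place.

step 1: δ ≈ 4.2 + (1.3) = 5.5‰
step 2: δ ≈ 5.5 + (-23.3) = -17.8‰
step 3: δ ≈ -17.8 + (-4.8) = -22.6‰

-22.6‰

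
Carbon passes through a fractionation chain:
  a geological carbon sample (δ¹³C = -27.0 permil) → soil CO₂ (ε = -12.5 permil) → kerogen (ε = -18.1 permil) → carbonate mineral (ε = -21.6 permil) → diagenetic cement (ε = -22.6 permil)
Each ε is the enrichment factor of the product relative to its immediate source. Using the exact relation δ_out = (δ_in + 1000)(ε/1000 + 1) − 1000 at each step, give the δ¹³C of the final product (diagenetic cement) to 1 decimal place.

step 1: δ = (-27.00 + 1000)·(-12.5/1000 + 1) − 1000 = -39.16 permil
step 2: δ = (-39.16 + 1000)·(-18.1/1000 + 1) − 1000 = -56.55 permil
step 3: δ = (-56.55 + 1000)·(-21.6/1000 + 1) − 1000 = -76.93 permil
step 4: δ = (-76.93 + 1000)·(-22.6/1000 + 1) − 1000 = -97.79 permil

-97.8 permil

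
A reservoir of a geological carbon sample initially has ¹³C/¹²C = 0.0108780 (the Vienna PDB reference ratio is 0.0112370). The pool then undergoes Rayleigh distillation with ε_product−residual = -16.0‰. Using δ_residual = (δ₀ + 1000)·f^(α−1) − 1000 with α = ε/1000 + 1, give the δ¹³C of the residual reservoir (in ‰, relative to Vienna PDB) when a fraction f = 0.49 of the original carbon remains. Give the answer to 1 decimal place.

-20.8‰

δ₀ = (0.0108780/0.0112370 − 1)×1000 = (0.968052 − 1)×1000 = -31.948‰
α − 1 = ε/1000 = -0.0160
f^(α−1) = 0.49^(-0.0160) = 1.011479
δ_res = (-31.948 + 1000) × 1.011479 − 1000 = 979.164 − 1000 = -20.84‰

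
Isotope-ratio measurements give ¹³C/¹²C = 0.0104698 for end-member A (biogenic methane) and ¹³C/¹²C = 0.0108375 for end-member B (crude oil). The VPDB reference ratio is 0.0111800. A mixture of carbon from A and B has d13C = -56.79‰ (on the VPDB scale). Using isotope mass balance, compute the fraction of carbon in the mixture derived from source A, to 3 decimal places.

δ_A = (0.0104698/0.0111800 − 1)×1000 = (0.936476 − 1)×1000 = -63.524‰
δ_B = (0.0108375/0.0111800 − 1)×1000 = (0.969365 − 1)×1000 = -30.635‰
f_A = (δ_mix − δ_B)/(δ_A − δ_B) = (-56.79 − (-30.635))/(-63.524 − (-30.635))
f_A = -26.155 / -32.889 = 0.7952

0.795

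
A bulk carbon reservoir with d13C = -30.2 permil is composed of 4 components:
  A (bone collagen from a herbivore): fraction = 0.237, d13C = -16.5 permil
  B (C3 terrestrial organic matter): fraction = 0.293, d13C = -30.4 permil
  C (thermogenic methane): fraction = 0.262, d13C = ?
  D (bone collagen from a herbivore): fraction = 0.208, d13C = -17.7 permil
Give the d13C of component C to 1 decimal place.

Isotope mass balance: δ_bulk = Σ fᵢ·δᵢ.
-30.2 = 0.237×(-16.5) + 0.293×(-30.4) + 0.262×δ_C + 0.208×(-17.7)
0.262·δ_C = -30.2 − (-16.499) = -13.701
δ_C = -13.701 / 0.262 = -52.29 permil

-52.3 permil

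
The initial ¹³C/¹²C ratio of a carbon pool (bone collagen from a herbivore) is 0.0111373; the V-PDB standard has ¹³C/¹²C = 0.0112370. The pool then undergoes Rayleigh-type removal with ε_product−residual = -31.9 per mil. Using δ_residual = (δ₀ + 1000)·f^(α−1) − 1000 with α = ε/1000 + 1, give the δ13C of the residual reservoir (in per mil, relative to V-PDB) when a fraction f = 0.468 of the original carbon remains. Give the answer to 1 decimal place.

15.4 per mil

δ₀ = (0.0111373/0.0112370 − 1)×1000 = (0.991128 − 1)×1000 = -8.872 per mil
α − 1 = ε/1000 = -0.0319
f^(α−1) = 0.468^(-0.0319) = 1.024517
δ_res = (-8.872 + 1000) × 1.024517 − 1000 = 1015.427 − 1000 = 15.43 per mil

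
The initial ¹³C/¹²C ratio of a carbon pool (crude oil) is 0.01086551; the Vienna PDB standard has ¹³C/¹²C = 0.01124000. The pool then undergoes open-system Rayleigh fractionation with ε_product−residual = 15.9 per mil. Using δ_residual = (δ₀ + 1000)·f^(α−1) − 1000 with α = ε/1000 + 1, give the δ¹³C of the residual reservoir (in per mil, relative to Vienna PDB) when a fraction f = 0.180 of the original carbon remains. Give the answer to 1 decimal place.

-59.3 per mil

δ₀ = (0.01086551/0.01124000 − 1)×1000 = (0.966682 − 1)×1000 = -33.318 per mil
α − 1 = ε/1000 = 0.0159
f^(α−1) = 0.180^(0.0159) = 0.973103
δ_res = (-33.318 + 1000) × 0.973103 − 1000 = 940.682 − 1000 = -59.32 per mil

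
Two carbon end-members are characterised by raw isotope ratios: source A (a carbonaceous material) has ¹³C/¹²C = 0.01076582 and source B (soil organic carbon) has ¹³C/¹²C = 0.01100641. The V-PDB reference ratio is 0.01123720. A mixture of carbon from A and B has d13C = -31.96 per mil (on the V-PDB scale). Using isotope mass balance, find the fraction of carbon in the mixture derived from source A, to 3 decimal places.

0.533

δ_A = (0.01076582/0.01123720 − 1)×1000 = (0.958052 − 1)×1000 = -41.948 per mil
δ_B = (0.01100641/0.01123720 − 1)×1000 = (0.979462 − 1)×1000 = -20.538 per mil
f_A = (δ_mix − δ_B)/(δ_A − δ_B) = (-31.96 − (-20.538))/(-41.948 − (-20.538))
f_A = -11.422 / -21.410 = 0.5335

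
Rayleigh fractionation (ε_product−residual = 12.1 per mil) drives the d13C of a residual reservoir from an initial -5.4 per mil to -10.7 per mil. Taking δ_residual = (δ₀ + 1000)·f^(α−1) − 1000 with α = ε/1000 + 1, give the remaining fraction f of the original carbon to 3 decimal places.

0.643

α − 1 = ε/1000 = 0.0121
(δ_res + 1000)/(δ₀ + 1000) = (-10.7 + 1000)/(-5.4 + 1000) = 989.3/994.6 = 0.994671
f = 0.994671^(1/0.0121) = exp(ln(0.994671)/0.0121) = exp(-0.00534/0.0121)
f = exp(-0.4416) = 0.6430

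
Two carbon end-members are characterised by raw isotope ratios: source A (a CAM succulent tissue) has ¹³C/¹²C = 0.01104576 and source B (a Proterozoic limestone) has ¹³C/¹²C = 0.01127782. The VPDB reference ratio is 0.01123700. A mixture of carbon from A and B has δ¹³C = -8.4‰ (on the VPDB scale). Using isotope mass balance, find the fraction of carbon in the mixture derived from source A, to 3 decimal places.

δ_A = (0.01104576/0.01123700 − 1)×1000 = (0.982981 − 1)×1000 = -17.019‰
δ_B = (0.01127782/0.01123700 − 1)×1000 = (1.003633 − 1)×1000 = 3.633‰
f_A = (δ_mix − δ_B)/(δ_A − δ_B) = (-8.4 − (3.633))/(-17.019 − (3.633))
f_A = -12.033 / -20.651 = 0.5827

0.583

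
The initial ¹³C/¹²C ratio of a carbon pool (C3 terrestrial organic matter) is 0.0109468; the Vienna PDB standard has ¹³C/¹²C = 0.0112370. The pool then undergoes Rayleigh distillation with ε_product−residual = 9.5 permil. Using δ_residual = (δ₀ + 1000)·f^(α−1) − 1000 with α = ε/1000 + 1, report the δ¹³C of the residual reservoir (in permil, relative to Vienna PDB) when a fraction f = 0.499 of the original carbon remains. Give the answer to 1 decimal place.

δ₀ = (0.0109468/0.0112370 − 1)×1000 = (0.974175 − 1)×1000 = -25.825 permil
α − 1 = ε/1000 = 0.0095
f^(α−1) = 0.499^(0.0095) = 0.993418
δ_res = (-25.825 + 1000) × 0.993418 − 1000 = 967.762 − 1000 = -32.24 permil

-32.2 permil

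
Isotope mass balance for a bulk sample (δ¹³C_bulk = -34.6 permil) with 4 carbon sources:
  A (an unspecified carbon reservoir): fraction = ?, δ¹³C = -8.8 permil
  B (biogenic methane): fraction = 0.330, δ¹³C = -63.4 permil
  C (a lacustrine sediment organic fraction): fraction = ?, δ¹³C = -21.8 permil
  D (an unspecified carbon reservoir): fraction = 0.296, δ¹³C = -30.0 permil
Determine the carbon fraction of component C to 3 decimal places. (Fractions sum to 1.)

Let f_C and f_A be the unknown fractions; fractions sum to 1 so f_C + f_A = 0.374.
Mass balance: Σ fᵢ·δᵢ = δ_bulk ⇒ f_C·(-21.8) + f_A·(-8.8) = -34.6 − (-29.802) = -4.798
Substitute f_A = 0.374 − f_C:
f_C·(-21.8 − -8.8) = -4.798 − 0.374×(-8.8) = -1.507
f_C = -1.507 / -13.0 = 0.1159

0.116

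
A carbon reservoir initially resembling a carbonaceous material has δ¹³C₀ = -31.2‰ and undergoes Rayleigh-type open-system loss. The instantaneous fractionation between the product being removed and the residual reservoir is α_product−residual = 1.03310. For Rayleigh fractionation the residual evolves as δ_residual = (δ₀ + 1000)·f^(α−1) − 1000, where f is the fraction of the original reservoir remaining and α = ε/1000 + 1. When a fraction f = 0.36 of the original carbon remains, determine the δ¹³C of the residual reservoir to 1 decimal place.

Rayleigh residual: δ_res = (δ₀ + 1000)·f^(α−1) − 1000
α − 1 = 0.03310
f^(α−1) = 0.36^(0.03310) = 0.966749
δ_res = (-31.2 + 1000) × 0.966749 − 1000 = 936.586 − 1000 = -63.41‰

-63.4‰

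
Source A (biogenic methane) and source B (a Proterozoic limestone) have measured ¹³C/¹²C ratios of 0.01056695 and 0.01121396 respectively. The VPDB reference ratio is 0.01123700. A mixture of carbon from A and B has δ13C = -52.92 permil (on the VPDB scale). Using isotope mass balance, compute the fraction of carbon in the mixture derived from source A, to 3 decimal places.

0.883

δ_A = (0.01056695/0.01123700 − 1)×1000 = (0.940371 − 1)×1000 = -59.629 permil
δ_B = (0.01121396/0.01123700 − 1)×1000 = (0.997950 − 1)×1000 = -2.050 permil
f_A = (δ_mix − δ_B)/(δ_A − δ_B) = (-52.92 − (-2.050))/(-59.629 − (-2.050))
f_A = -50.870 / -57.579 = 0.8835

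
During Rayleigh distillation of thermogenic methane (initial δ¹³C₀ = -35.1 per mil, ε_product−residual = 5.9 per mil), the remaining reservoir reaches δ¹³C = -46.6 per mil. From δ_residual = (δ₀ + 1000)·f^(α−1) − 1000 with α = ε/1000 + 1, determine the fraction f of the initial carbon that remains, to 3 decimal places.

0.131

α − 1 = ε/1000 = 0.0059
(δ_res + 1000)/(δ₀ + 1000) = (-46.6 + 1000)/(-35.1 + 1000) = 953.4/964.9 = 0.988082
f = 0.988082^(1/0.0059) = exp(ln(0.988082)/0.0059) = exp(-0.01199/0.0059)
f = exp(-2.0322) = 0.1310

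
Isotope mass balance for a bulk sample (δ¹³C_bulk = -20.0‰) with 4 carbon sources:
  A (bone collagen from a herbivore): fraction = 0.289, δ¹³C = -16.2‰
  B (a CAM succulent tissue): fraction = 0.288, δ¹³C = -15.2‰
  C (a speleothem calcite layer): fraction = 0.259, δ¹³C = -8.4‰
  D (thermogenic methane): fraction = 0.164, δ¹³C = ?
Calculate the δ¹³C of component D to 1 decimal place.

-53.4‰

Isotope mass balance: δ_bulk = Σ fᵢ·δᵢ.
-20.0 = 0.289×(-16.2) + 0.288×(-15.2) + 0.259×(-8.4) + 0.164×δ_D
0.164·δ_D = -20.0 − (-11.235) = -8.765
δ_D = -8.765 / 0.164 = -53.45‰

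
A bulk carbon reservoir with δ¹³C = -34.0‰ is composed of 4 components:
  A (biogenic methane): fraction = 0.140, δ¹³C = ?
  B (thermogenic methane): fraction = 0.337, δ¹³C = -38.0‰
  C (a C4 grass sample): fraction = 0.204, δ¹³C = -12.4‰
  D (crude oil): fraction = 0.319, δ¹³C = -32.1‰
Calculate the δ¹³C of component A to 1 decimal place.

Isotope mass balance: δ_bulk = Σ fᵢ·δᵢ.
-34.0 = 0.140×δ_A + 0.337×(-38.0) + 0.204×(-12.4) + 0.319×(-32.1)
0.140·δ_A = -34.0 − (-25.576) = -8.424
δ_A = -8.424 / 0.140 = -60.17‰

-60.2‰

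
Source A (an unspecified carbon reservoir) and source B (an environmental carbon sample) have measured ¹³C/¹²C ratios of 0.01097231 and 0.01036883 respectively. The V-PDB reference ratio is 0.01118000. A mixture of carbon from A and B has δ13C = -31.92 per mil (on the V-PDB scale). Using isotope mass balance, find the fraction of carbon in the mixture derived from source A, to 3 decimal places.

0.753

δ_A = (0.01097231/0.01118000 − 1)×1000 = (0.981423 − 1)×1000 = -18.577 per mil
δ_B = (0.01036883/0.01118000 − 1)×1000 = (0.927445 − 1)×1000 = -72.555 per mil
f_A = (δ_mix − δ_B)/(δ_A − δ_B) = (-31.92 − (-72.555))/(-18.577 − (-72.555))
f_A = 40.635 / 53.979 = 0.7528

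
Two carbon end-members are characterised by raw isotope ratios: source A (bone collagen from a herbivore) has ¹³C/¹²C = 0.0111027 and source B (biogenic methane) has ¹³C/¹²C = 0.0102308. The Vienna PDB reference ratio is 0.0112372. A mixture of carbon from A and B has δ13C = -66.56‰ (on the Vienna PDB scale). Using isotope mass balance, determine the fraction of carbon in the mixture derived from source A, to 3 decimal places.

0.296

δ_A = (0.0111027/0.0112372 − 1)×1000 = (0.988031 − 1)×1000 = -11.969‰
δ_B = (0.0102308/0.0112372 − 1)×1000 = (0.910440 − 1)×1000 = -89.560‰
f_A = (δ_mix − δ_B)/(δ_A − δ_B) = (-66.56 − (-89.560))/(-11.969 − (-89.560))
f_A = 23.000 / 77.591 = 0.2964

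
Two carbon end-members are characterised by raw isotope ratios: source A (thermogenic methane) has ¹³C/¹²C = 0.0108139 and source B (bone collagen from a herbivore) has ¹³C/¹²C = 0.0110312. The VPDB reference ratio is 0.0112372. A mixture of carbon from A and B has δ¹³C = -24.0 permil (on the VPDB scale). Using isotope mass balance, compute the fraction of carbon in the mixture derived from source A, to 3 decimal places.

δ_A = (0.0108139/0.0112372 − 1)×1000 = (0.962330 − 1)×1000 = -37.670 permil
δ_B = (0.0110312/0.0112372 − 1)×1000 = (0.981668 − 1)×1000 = -18.332 permil
f_A = (δ_mix − δ_B)/(δ_A − δ_B) = (-24.0 − (-18.332))/(-37.670 − (-18.332))
f_A = -5.668 / -19.338 = 0.2931

0.293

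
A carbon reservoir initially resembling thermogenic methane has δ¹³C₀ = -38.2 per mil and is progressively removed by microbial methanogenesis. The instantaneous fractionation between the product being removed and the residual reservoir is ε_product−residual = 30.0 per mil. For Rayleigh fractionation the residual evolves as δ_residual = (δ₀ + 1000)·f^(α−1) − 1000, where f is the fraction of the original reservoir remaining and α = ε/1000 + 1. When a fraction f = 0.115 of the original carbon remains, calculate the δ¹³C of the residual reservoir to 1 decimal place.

Rayleigh residual: δ_res = (δ₀ + 1000)·f^(α−1) − 1000
α = ε/1000 + 1 = 1.03000, so α − 1 = 0.03000
f^(α−1) = 0.115^(0.03000) = 0.937176
δ_res = (-38.2 + 1000) × 0.937176 − 1000 = 901.375 − 1000 = -98.62 per mil

-98.6 per mil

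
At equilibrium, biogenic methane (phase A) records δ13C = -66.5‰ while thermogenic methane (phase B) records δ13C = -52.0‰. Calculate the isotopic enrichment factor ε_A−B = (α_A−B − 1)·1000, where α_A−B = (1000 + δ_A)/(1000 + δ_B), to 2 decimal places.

-15.30‰

α_A−B = (1000 + -66.5) / (1000 + -52.0) = 933.5 / 948.0 = 0.984705
ε_A−B = (0.984705 − 1) × 1000 = -15.295‰
(The approximation ε ≈ δ_A − δ_B would give -14.5‰.)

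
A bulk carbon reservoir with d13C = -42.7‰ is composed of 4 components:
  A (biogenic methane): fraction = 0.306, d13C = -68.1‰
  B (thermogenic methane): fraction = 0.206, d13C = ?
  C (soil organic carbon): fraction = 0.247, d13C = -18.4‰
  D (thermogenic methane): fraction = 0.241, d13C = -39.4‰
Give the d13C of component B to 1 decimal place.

Isotope mass balance: δ_bulk = Σ fᵢ·δᵢ.
-42.7 = 0.306×(-68.1) + 0.206×δ_B + 0.247×(-18.4) + 0.241×(-39.4)
0.206·δ_B = -42.7 − (-34.879) = -7.821
δ_B = -7.821 / 0.206 = -37.97‰

-38.0‰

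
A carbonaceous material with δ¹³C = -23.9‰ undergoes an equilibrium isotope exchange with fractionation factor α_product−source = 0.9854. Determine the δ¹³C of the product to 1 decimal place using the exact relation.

δ_product = (δ_source + 1000)·α − 1000
δ_product = (-23.9 + 1000) × 0.9854 − 1000
δ_product = 961.849 − 1000 = -38.15‰

-38.2‰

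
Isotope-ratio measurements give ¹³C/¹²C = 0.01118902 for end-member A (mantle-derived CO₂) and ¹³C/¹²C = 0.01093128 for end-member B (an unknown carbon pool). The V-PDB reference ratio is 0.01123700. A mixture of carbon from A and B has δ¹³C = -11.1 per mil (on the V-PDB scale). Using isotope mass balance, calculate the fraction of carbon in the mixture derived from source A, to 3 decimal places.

0.702

δ_A = (0.01118902/0.01123700 − 1)×1000 = (0.995730 − 1)×1000 = -4.270 per mil
δ_B = (0.01093128/0.01123700 − 1)×1000 = (0.972793 − 1)×1000 = -27.207 per mil
f_A = (δ_mix − δ_B)/(δ_A − δ_B) = (-11.1 − (-27.207))/(-4.270 − (-27.207))
f_A = 16.107 / 22.937 = 0.7022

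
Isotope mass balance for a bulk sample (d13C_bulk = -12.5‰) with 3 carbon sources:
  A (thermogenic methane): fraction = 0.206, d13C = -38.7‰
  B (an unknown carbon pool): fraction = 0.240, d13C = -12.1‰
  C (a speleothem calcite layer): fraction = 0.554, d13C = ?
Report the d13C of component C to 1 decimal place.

-2.9‰

Isotope mass balance: δ_bulk = Σ fᵢ·δᵢ.
-12.5 = 0.206×(-38.7) + 0.240×(-12.1) + 0.554×δ_C
0.554·δ_C = -12.5 − (-10.876) = -1.624
δ_C = -1.624 / 0.554 = -2.93‰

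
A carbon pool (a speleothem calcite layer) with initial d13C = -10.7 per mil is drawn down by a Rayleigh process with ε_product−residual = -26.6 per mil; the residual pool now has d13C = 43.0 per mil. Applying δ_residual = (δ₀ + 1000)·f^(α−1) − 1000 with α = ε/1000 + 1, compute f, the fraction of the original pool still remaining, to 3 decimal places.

α − 1 = ε/1000 = -0.0266
(δ_res + 1000)/(δ₀ + 1000) = (43.0 + 1000)/(-10.7 + 1000) = 1043.0/989.3 = 1.054281
f = 1.054281^(1/-0.0266) = exp(ln(1.054281)/-0.0266) = exp(0.05286/-0.0266)
f = exp(-1.9872) = 0.1371

0.137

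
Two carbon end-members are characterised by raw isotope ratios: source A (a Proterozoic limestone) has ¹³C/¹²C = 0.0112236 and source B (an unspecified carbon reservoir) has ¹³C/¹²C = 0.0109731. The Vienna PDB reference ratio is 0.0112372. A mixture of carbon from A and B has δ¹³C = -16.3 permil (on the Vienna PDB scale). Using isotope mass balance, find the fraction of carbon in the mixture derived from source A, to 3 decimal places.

δ_A = (0.0112236/0.0112372 − 1)×1000 = (0.998790 − 1)×1000 = -1.210 permil
δ_B = (0.0109731/0.0112372 − 1)×1000 = (0.976498 − 1)×1000 = -23.502 permil
f_A = (δ_mix − δ_B)/(δ_A − δ_B) = (-16.3 − (-23.502))/(-1.210 − (-23.502))
f_A = 7.202 / 22.292 = 0.3231

0.323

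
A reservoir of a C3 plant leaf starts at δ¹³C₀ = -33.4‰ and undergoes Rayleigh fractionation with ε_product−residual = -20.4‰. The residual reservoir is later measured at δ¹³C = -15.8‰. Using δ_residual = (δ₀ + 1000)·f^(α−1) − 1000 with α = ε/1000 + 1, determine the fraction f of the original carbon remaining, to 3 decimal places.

α − 1 = ε/1000 = -0.0204
(δ_res + 1000)/(δ₀ + 1000) = (-15.8 + 1000)/(-33.4 + 1000) = 984.2/966.6 = 1.018208
f = 1.018208^(1/-0.0204) = exp(ln(1.018208)/-0.0204) = exp(0.01804/-0.0204)
f = exp(-0.8845) = 0.4129

0.413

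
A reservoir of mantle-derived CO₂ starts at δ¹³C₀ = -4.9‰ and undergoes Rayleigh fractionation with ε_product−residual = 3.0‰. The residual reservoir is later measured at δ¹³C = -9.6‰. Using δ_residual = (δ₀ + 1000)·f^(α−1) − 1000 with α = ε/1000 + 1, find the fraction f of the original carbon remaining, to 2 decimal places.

0.21

α − 1 = ε/1000 = 0.0030
(δ_res + 1000)/(δ₀ + 1000) = (-9.6 + 1000)/(-4.9 + 1000) = 990.4/995.1 = 0.995277
f = 0.995277^(1/0.0030) = exp(ln(0.995277)/0.0030) = exp(-0.00473/0.0030)
f = exp(-1.5781) = 0.2064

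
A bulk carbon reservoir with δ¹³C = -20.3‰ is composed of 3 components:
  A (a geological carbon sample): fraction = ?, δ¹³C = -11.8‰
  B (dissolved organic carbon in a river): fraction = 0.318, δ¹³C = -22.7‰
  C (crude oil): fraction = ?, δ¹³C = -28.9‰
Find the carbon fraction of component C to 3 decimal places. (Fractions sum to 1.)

Let f_C and f_A be the unknown fractions; fractions sum to 1 so f_C + f_A = 0.682.
Mass balance: Σ fᵢ·δᵢ = δ_bulk ⇒ f_C·(-28.9) + f_A·(-11.8) = -20.3 − (-7.219) = -13.081
Substitute f_A = 0.682 − f_C:
f_C·(-28.9 − -11.8) = -13.081 − 0.682×(-11.8) = -5.034
f_C = -5.034 / -17.1 = 0.2944

0.294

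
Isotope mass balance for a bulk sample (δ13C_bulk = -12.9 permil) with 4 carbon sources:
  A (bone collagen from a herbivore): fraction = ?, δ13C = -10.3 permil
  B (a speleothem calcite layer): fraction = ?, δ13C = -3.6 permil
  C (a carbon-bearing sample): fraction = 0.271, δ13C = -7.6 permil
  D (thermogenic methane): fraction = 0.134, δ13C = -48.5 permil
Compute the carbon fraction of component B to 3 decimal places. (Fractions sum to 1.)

Let f_B and f_A be the unknown fractions; fractions sum to 1 so f_B + f_A = 0.595.
Mass balance: Σ fᵢ·δᵢ = δ_bulk ⇒ f_B·(-3.6) + f_A·(-10.3) = -12.9 − (-8.559) = -4.341
Substitute f_A = 0.595 − f_B:
f_B·(-3.6 − -10.3) = -4.341 − 0.595×(-10.3) = 1.787
f_B = 1.787 / 6.7 = 0.2667

0.267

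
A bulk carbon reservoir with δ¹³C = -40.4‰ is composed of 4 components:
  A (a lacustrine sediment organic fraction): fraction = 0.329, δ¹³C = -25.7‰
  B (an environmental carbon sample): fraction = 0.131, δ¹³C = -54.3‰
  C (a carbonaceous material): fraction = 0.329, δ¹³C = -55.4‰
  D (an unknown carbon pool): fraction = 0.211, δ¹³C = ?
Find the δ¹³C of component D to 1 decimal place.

Isotope mass balance: δ_bulk = Σ fᵢ·δᵢ.
-40.4 = 0.329×(-25.7) + 0.131×(-54.3) + 0.329×(-55.4) + 0.211×δ_D
0.211·δ_D = -40.4 − (-33.795) = -6.605
δ_D = -6.605 / 0.211 = -31.30‰

-31.3‰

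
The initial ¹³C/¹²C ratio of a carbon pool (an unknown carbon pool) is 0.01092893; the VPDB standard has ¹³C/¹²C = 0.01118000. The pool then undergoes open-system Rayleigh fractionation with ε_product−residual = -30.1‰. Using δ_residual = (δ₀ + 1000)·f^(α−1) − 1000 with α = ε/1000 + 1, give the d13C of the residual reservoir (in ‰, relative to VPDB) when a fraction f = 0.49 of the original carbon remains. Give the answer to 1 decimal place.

-1.2‰

δ₀ = (0.01092893/0.01118000 − 1)×1000 = (0.977543 − 1)×1000 = -22.457‰
α − 1 = ε/1000 = -0.0301
f^(α−1) = 0.49^(-0.0301) = 1.021704
δ_res = (-22.457 + 1000) × 1.021704 − 1000 = 998.760 − 1000 = -1.24‰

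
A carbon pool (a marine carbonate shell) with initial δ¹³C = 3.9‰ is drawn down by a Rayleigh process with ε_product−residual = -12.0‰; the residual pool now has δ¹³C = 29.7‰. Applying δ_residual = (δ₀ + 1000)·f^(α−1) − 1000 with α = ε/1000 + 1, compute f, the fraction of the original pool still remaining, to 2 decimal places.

α − 1 = ε/1000 = -0.0120
(δ_res + 1000)/(δ₀ + 1000) = (29.7 + 1000)/(3.9 + 1000) = 1029.7/1003.9 = 1.025700
f = 1.025700^(1/-0.0120) = exp(ln(1.025700)/-0.0120) = exp(0.02538/-0.0120)
f = exp(-2.1146) = 0.1207

0.12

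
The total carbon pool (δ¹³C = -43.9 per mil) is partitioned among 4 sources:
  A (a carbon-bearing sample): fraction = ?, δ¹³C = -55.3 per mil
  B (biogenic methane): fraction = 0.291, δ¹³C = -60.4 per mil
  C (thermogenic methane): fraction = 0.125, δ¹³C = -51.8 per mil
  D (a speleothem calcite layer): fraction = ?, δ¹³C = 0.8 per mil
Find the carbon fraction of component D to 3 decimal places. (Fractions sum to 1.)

Let f_D and f_A be the unknown fractions; fractions sum to 1 so f_D + f_A = 0.584.
Mass balance: Σ fᵢ·δᵢ = δ_bulk ⇒ f_D·(0.8) + f_A·(-55.3) = -43.9 − (-24.051) = -19.849
Substitute f_A = 0.584 − f_D:
f_D·(0.8 − -55.3) = -19.849 − 0.584×(-55.3) = 12.447
f_D = 12.447 / 56.1 = 0.2219

0.222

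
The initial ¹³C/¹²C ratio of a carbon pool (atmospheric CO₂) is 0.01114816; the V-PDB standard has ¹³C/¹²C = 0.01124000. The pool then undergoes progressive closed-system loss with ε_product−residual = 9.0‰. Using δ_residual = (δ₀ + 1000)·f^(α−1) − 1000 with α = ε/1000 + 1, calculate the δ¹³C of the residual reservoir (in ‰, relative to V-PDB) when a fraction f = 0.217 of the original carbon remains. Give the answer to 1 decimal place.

δ₀ = (0.01114816/0.01124000 − 1)×1000 = (0.991829 − 1)×1000 = -8.171‰
α − 1 = ε/1000 = 0.0090
f^(α−1) = 0.217^(0.0090) = 0.986343
δ_res = (-8.171 + 1000) × 0.986343 − 1000 = 978.284 − 1000 = -21.72‰

-21.7‰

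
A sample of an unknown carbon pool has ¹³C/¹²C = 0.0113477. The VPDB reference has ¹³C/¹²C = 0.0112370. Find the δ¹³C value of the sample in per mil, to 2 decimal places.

9.85 per mil

δ¹³C = (R_sample / R_standard − 1) × 1000
R_sample / R_standard = 0.0113477 / 0.0112370 = 1.009851
δ¹³C = (1.009851 − 1) × 1000 = 9.851 per mil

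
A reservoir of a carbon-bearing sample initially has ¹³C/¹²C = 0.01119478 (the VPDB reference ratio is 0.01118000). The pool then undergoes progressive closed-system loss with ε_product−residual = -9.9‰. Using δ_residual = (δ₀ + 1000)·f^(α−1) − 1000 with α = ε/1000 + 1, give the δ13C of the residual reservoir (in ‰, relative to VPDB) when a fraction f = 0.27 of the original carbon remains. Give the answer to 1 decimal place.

δ₀ = (0.01119478/0.01118000 − 1)×1000 = (1.001322 − 1)×1000 = 1.322‰
α − 1 = ε/1000 = -0.0099
f^(α−1) = 0.27^(-0.0099) = 1.013047
δ_res = (1.322 + 1000) × 1.013047 − 1000 = 1014.386 − 1000 = 14.39‰

14.4‰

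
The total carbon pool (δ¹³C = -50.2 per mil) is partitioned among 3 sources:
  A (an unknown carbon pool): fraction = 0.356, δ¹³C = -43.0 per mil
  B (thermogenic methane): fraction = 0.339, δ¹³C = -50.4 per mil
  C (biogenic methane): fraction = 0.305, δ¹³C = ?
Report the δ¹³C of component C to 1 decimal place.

-58.4 per mil

Isotope mass balance: δ_bulk = Σ fᵢ·δᵢ.
-50.2 = 0.356×(-43.0) + 0.339×(-50.4) + 0.305×δ_C
0.305·δ_C = -50.2 − (-32.394) = -17.806
δ_C = -17.806 / 0.305 = -58.38 per mil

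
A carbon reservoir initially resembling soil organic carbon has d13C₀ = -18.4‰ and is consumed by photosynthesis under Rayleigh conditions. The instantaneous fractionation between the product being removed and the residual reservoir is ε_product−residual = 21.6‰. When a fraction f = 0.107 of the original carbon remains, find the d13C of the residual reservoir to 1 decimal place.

Rayleigh residual: δ_res = (δ₀ + 1000)·f^(α−1) − 1000
α = ε/1000 + 1 = 1.02160, so α − 1 = 0.02160
f^(α−1) = 0.107^(0.02160) = 0.952872
δ_res = (-18.4 + 1000) × 0.952872 − 1000 = 935.339 − 1000 = -64.66‰

-64.7‰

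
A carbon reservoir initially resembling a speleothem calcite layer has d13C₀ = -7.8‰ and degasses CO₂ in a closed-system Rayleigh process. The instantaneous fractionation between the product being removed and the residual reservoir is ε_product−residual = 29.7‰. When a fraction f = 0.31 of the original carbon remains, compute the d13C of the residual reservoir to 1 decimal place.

-41.7‰

Rayleigh residual: δ_res = (δ₀ + 1000)·f^(α−1) − 1000
α = ε/1000 + 1 = 1.02970, so α − 1 = 0.02970
f^(α−1) = 0.31^(0.02970) = 0.965814
δ_res = (-7.8 + 1000) × 0.965814 − 1000 = 958.281 − 1000 = -41.72‰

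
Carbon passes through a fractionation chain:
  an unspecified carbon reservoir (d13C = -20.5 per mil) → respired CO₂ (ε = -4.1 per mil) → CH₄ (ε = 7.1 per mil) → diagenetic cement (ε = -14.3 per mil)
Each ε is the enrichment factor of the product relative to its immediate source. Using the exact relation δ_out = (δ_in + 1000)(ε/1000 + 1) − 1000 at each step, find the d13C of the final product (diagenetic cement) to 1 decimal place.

-31.6 per mil

step 1: δ = (-20.50 + 1000)·(-4.1/1000 + 1) − 1000 = -24.52 per mil
step 2: δ = (-24.52 + 1000)·(7.1/1000 + 1) − 1000 = -17.59 per mil
step 3: δ = (-17.59 + 1000)·(-14.3/1000 + 1) − 1000 = -31.64 per mil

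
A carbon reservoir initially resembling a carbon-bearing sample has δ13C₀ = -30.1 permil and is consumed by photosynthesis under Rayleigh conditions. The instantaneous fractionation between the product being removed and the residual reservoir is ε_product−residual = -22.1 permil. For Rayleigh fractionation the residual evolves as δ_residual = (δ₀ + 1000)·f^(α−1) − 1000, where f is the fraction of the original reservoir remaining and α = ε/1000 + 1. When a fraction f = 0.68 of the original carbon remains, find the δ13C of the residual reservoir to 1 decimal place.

Rayleigh residual: δ_res = (δ₀ + 1000)·f^(α−1) − 1000
α = ε/1000 + 1 = 0.97790, so α − 1 = -0.02210
f^(α−1) = 0.68^(-0.02210) = 1.008560
δ_res = (-30.1 + 1000) × 1.008560 − 1000 = 978.202 − 1000 = -21.80 permil

-21.8 permil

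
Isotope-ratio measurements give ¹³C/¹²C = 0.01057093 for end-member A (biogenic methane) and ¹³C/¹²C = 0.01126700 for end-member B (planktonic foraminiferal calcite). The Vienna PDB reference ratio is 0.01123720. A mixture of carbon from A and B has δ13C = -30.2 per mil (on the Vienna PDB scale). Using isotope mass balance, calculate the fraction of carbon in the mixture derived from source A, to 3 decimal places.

δ_A = (0.01057093/0.01123720 − 1)×1000 = (0.940709 − 1)×1000 = -59.291 per mil
δ_B = (0.01126700/0.01123720 − 1)×1000 = (1.002652 − 1)×1000 = 2.652 per mil
f_A = (δ_mix − δ_B)/(δ_A − δ_B) = (-30.2 − (2.652))/(-59.291 − (2.652))
f_A = -32.852 / -61.943 = 0.5304

0.530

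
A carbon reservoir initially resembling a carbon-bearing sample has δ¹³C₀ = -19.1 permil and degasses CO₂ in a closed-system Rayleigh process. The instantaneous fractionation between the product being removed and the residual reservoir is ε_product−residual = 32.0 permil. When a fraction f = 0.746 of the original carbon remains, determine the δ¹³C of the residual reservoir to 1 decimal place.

-28.3 permil

Rayleigh residual: δ_res = (δ₀ + 1000)·f^(α−1) − 1000
α = ε/1000 + 1 = 1.03200, so α − 1 = 0.03200
f^(α−1) = 0.746^(0.03200) = 0.990667
δ_res = (-19.1 + 1000) × 0.990667 − 1000 = 971.745 − 1000 = -28.25 permil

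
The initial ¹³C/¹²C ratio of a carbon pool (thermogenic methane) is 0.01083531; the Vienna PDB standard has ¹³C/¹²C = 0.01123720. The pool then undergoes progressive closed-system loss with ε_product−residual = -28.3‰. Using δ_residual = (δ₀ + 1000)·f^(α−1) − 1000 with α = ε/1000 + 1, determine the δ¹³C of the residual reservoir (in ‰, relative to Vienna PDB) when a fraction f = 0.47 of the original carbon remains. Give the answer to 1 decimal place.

δ₀ = (0.01083531/0.01123720 − 1)×1000 = (0.964236 − 1)×1000 = -35.764‰
α − 1 = ε/1000 = -0.0283
f^(α−1) = 0.47^(-0.0283) = 1.021597
δ_res = (-35.764 + 1000) × 1.021597 − 1000 = 985.060 − 1000 = -14.94‰

-14.9‰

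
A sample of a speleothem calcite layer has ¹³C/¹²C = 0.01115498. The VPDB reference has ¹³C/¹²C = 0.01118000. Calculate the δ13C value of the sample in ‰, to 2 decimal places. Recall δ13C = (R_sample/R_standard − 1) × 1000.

-2.24‰

δ13C = (R_sample / R_standard − 1) × 1000
R_sample / R_standard = 0.01115498 / 0.01118000 = 0.997762
δ13C = (0.997762 − 1) × 1000 = -2.238‰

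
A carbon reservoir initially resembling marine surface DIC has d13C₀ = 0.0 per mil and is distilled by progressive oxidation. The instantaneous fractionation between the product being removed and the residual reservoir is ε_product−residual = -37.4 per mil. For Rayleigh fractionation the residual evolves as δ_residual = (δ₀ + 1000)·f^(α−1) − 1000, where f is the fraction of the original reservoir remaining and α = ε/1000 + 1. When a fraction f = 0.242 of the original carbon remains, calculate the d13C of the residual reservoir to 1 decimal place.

Rayleigh residual: δ_res = (δ₀ + 1000)·f^(α−1) − 1000
α = ε/1000 + 1 = 0.96260, so α − 1 = -0.03740
f^(α−1) = 0.242^(-0.03740) = 1.054497
δ_res = (-0.0 + 1000) × 1.054497 − 1000 = 1054.497 − 1000 = 54.50 per mil

54.5 per mil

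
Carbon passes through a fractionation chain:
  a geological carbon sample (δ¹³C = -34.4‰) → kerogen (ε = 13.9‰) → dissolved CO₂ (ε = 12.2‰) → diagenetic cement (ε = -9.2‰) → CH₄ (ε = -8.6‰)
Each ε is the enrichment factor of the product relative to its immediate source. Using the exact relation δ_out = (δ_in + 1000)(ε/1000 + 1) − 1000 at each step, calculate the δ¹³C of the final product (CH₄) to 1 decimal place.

-26.6‰

step 1: δ = (-34.40 + 1000)·(13.9/1000 + 1) − 1000 = -20.98‰
step 2: δ = (-20.98 + 1000)·(12.2/1000 + 1) − 1000 = -9.03‰
step 3: δ = (-9.03 + 1000)·(-9.2/1000 + 1) − 1000 = -18.15‰
step 4: δ = (-18.15 + 1000)·(-8.6/1000 + 1) − 1000 = -26.59‰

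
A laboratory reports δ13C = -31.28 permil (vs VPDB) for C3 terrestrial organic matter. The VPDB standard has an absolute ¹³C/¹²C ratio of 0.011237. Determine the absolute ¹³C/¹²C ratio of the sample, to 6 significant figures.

R_sample = R_standard × (δ13C/1000 + 1)
R_sample = 0.011237 × (-31.28/1000 + 1) = 0.011237 × 0.968720
R_sample = 0.0108855

0.0108855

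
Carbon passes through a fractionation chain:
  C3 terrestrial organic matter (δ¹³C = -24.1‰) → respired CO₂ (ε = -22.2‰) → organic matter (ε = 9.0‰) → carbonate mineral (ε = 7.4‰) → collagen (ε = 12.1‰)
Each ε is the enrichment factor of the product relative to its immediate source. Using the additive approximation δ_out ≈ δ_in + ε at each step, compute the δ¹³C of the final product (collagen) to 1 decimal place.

-17.8‰

step 1: δ ≈ -24.1 + (-22.2) = -46.3‰
step 2: δ ≈ -46.3 + (9.0) = -37.3‰
step 3: δ ≈ -37.3 + (7.4) = -29.9‰
step 4: δ ≈ -29.9 + (12.1) = -17.8‰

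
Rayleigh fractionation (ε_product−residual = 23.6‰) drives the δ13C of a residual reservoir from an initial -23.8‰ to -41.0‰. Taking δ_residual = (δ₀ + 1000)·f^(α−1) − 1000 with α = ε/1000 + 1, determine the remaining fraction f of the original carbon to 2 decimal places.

0.47

α − 1 = ε/1000 = 0.0236
(δ_res + 1000)/(δ₀ + 1000) = (-41.0 + 1000)/(-23.8 + 1000) = 959.0/976.2 = 0.982381
f = 0.982381^(1/0.0236) = exp(ln(0.982381)/0.0236) = exp(-0.01778/0.0236)
f = exp(-0.7532) = 0.4708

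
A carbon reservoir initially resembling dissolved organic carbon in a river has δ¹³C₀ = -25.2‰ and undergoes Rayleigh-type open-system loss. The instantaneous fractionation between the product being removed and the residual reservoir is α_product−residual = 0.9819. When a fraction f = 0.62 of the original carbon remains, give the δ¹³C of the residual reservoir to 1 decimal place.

Rayleigh residual: δ_res = (δ₀ + 1000)·f^(α−1) − 1000
α − 1 = -0.01810
f^(α−1) = 0.62^(-0.01810) = 1.008690
δ_res = (-25.2 + 1000) × 1.008690 − 1000 = 983.271 − 1000 = -16.73‰

-16.7‰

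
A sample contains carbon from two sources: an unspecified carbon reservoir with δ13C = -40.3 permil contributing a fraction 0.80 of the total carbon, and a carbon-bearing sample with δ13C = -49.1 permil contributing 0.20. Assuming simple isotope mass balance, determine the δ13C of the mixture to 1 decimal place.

-42.1 permil

δ_mix = f_A·δ_A + f_B·δ_B
δ_mix = 0.80 × (-40.3) + 0.20 × (-49.1)
δ_mix = -32.24 + -9.82 = -42.06 permil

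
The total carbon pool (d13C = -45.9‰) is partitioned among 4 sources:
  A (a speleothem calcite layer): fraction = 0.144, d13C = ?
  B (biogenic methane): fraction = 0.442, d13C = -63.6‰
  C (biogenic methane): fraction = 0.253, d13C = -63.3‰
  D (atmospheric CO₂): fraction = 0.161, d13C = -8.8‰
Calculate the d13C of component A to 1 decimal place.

-2.5‰

Isotope mass balance: δ_bulk = Σ fᵢ·δᵢ.
-45.9 = 0.144×δ_A + 0.442×(-63.6) + 0.253×(-63.3) + 0.161×(-8.8)
0.144·δ_A = -45.9 − (-45.543) = -0.357
δ_A = -0.357 / 0.144 = -2.48‰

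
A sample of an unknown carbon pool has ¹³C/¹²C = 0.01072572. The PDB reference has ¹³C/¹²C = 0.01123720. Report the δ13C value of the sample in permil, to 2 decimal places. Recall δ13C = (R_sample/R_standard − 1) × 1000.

-45.52 permil

δ13C = (R_sample / R_standard − 1) × 1000
R_sample / R_standard = 0.01072572 / 0.01123720 = 0.954483
δ13C = (0.954483 − 1) × 1000 = -45.517 permil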